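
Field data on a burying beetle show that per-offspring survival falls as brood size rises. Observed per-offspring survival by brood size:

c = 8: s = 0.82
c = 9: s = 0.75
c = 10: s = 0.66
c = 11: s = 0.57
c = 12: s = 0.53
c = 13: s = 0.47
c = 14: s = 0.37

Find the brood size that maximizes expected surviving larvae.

9

Expected surviving larvae = c × s(c):
  c=8: 8 × 0.82 = 6.560
  c=9: 9 × 0.75 = 6.750
  c=10: 10 × 0.66 = 6.600
  c=11: 11 × 0.57 = 6.270
  c=12: 12 × 0.53 = 6.360
  c=13: 13 × 0.47 = 6.110
  c=14: 14 × 0.37 = 5.180
Maximum at c = 9 (6.750 surviving larvae).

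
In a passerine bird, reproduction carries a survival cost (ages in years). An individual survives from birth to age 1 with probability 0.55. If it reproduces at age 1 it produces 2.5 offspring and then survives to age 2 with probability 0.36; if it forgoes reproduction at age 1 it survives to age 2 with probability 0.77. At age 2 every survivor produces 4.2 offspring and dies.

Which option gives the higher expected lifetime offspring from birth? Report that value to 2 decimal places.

2.21

breed at age 1: R₀ = 0.55 × (2.5 + 0.36 × 4.2) = 0.55 × 4.0120 = 2.2066
delay to age 2: R₀ = 0.55 × (0.77 × 4.2) = 0.55 × 3.2340 = 1.7787
Higher: breed at age 1 (2.2066).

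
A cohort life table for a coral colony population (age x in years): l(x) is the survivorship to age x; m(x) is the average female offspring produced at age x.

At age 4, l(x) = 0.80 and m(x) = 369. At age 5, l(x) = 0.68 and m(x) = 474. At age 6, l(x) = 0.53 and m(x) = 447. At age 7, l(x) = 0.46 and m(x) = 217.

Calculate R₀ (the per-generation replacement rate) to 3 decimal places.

R₀ = Σ l(x) m(x):
  age 4: 0.80 × 369 = 295.2000
  age 5: 0.68 × 474 = 322.3200
  age 6: 0.53 × 447 = 236.9100
  age 7: 0.46 × 217 = 99.8200
R₀ = 295.2000 + 322.3200 + 236.9100 + 99.8200 = 954.2500

954.250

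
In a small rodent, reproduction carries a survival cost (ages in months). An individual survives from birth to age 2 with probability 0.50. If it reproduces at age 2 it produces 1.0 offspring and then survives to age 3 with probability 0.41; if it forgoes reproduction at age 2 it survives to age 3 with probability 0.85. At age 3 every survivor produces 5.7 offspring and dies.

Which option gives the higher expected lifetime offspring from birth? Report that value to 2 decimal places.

2.42

breed at age 2: R₀ = 0.50 × (1.0 + 0.41 × 5.7) = 0.50 × 3.3370 = 1.6685
delay to age 3: R₀ = 0.50 × (0.85 × 5.7) = 0.50 × 4.8450 = 2.4225
Higher: delay to age 3 (2.4225).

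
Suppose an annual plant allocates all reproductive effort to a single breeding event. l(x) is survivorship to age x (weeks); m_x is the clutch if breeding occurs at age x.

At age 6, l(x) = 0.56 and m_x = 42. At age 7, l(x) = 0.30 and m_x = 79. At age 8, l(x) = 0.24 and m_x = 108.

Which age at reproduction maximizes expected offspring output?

8

Expected offspring if breeding at age x = l(x) × m_x:
  age 6: 0.56 × 42 = 23.520
  age 7: 0.30 × 79 = 23.700
  age 8: 0.24 × 108 = 25.920
Maximum at age 8 (25.920).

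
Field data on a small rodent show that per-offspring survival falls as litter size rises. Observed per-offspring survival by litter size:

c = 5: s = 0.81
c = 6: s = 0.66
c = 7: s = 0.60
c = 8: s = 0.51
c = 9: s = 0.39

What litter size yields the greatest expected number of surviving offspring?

7

Expected surviving offspring = c × s(c):
  c=5: 5 × 0.81 = 4.050
  c=6: 6 × 0.66 = 3.960
  c=7: 7 × 0.60 = 4.200
  c=8: 8 × 0.51 = 4.080
  c=9: 9 × 0.39 = 3.510
Maximum at c = 7 (4.200 surviving offspring).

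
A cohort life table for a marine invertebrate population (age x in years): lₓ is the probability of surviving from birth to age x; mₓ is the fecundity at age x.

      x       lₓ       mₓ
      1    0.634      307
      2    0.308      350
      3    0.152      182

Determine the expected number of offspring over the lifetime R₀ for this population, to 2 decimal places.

R₀ = Σ lₓ mₓ:
  age 1: 0.634 × 307 = 194.6380
  age 2: 0.308 × 350 = 107.8000
  age 3: 0.152 × 182 = 27.6640
R₀ = 194.6380 + 107.8000 + 27.6640 = 330.1020

330.10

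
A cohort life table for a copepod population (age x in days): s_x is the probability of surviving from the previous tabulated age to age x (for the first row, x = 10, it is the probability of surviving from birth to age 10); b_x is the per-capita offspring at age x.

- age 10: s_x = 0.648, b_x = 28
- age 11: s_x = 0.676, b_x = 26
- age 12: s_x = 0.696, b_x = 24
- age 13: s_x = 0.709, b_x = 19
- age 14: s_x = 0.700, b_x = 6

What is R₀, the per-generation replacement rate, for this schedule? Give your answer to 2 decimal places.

Survivorship from birth: l_x = s_10·s_11·…·s_x.
  l_10 = 0.64800
  l_11 = 0.43805
  l_12 = 0.30488
  l_13 = 0.21616
  l_14 = 0.15131
R₀ = Σ l_x b_x:
  age 10: 0.64800 × 28 = 18.1440
  age 11: 0.43805 × 26 = 11.3893
  age 12: 0.30488 × 24 = 7.3171
  age 13: 0.21616 × 19 = 4.1070
  age 14: 0.15131 × 6 = 0.9079
R₀ = 18.1440 + 11.3893 + 7.3171 + 4.1070 + 0.9079 = 41.8653

41.87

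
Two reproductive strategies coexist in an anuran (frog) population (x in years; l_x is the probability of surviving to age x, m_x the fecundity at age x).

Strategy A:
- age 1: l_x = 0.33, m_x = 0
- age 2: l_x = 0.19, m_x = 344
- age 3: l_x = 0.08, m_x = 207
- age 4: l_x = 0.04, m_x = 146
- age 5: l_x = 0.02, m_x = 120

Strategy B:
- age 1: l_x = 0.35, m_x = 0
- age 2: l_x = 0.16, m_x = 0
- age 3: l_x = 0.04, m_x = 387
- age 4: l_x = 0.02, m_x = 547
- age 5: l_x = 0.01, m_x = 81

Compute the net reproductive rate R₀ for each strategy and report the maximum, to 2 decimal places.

Strategy A: R₀ = 0.33×0 + 0.19×344 + 0.08×207 + 0.04×146 + 0.02×120 = 90.1600
Strategy B: R₀ = 0.35×0 + 0.16×0 + 0.04×387 + 0.02×547 + 0.01×81 = 27.2300
Highest R₀: strategy A with 90.1600.

90.16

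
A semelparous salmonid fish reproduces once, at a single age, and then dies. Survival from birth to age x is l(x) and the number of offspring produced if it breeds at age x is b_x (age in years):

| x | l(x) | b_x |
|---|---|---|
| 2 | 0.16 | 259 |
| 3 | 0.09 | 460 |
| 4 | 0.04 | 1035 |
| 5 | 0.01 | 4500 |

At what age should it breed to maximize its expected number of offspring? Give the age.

Expected offspring if breeding at age x = l(x) × b_x:
  age 2: 0.16 × 259 = 41.440
  age 3: 0.09 × 460 = 41.400
  age 4: 0.04 × 1035 = 41.400
  age 5: 0.01 × 4500 = 45.000
Maximum at age 5 (45.000).

5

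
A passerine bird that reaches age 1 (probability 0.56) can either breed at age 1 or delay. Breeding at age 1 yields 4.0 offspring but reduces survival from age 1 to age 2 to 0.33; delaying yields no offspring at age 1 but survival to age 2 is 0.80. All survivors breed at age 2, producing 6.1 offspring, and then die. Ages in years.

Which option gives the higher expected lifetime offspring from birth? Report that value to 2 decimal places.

breed at age 1: R₀ = 0.56 × (4.0 + 0.33 × 6.1) = 0.56 × 6.0130 = 3.3673
delay to age 2: R₀ = 0.56 × (0.80 × 6.1) = 0.56 × 4.8800 = 2.7328
Higher: breed at age 1 (3.3673).

3.37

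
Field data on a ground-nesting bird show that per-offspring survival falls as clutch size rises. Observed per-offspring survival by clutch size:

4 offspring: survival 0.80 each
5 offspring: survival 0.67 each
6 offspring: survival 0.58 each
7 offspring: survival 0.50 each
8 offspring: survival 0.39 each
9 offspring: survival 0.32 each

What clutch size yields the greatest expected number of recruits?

Expected recruits = c × s(c):
  c=4: 4 × 0.80 = 3.200
  c=5: 5 × 0.67 = 3.350
  c=6: 6 × 0.58 = 3.480
  c=7: 7 × 0.50 = 3.500
  c=8: 8 × 0.39 = 3.120
  c=9: 9 × 0.32 = 2.880
Maximum at c = 7 (3.500 recruits).

7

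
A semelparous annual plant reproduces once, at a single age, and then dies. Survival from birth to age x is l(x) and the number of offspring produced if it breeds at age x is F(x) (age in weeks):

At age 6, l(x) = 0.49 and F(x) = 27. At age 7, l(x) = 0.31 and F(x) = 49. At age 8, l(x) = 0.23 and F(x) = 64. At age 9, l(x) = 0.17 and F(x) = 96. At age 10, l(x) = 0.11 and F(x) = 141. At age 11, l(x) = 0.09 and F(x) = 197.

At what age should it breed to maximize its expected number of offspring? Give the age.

11

Expected offspring if breeding at age x = l(x) × F(x):
  age 6: 0.49 × 27 = 13.230
  age 7: 0.31 × 49 = 15.190
  age 8: 0.23 × 64 = 14.720
  age 9: 0.17 × 96 = 16.320
  age 10: 0.11 × 141 = 15.510
  age 11: 0.09 × 197 = 17.730
Maximum at age 11 (17.730).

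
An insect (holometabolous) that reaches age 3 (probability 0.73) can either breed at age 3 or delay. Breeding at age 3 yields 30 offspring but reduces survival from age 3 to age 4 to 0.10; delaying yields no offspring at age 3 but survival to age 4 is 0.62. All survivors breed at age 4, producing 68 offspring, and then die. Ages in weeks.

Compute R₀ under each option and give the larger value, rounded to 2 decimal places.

30.78

breed at age 3: R₀ = 0.73 × (30 + 0.10 × 68) = 0.73 × 36.8000 = 26.8640
delay to age 4: R₀ = 0.73 × (0.62 × 68) = 0.73 × 42.1600 = 30.7768
Higher: delay to age 4 (30.7768).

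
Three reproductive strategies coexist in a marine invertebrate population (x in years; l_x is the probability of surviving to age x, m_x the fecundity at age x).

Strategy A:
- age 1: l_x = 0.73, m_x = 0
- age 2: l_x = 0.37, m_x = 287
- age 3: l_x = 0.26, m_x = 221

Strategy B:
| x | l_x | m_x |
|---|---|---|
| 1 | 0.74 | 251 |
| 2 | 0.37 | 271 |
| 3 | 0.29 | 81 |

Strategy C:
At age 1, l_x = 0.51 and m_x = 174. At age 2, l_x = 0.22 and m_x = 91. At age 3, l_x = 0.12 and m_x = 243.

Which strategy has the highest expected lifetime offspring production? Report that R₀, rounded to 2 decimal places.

Strategy A: R₀ = 0.73×0 + 0.37×287 + 0.26×221 = 163.6500
Strategy B: R₀ = 0.74×251 + 0.37×271 + 0.29×81 = 309.5000
Strategy C: R₀ = 0.51×174 + 0.22×91 + 0.12×243 = 137.9200
Highest R₀: strategy B with 309.5000.

309.50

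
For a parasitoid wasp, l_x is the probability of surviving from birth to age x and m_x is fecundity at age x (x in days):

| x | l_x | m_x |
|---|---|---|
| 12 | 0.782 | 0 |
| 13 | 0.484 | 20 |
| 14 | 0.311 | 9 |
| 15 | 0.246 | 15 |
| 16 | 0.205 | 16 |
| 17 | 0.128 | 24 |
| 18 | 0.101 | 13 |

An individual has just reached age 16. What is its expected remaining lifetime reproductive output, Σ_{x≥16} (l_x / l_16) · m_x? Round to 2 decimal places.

l_16 = 0.205. Conditional survival from age 16 to x is l_x / l_16.
  x=16: (0.205/0.205) × 16 = 16.0000
  x=17: (0.128/0.205) × 24 = 14.9854
  x=18: (0.101/0.205) × 13 = 6.4049
Sum = 16.0000 + 14.9854 + 6.4049 = 37.3902

37.39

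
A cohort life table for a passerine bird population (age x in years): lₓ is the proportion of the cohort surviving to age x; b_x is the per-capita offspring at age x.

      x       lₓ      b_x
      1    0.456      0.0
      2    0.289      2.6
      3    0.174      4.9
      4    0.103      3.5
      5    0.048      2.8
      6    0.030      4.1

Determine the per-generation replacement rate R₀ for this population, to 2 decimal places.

R₀ = Σ lₓ b_x:
  age 1: 0.456 × 0.0 = 0.0000
  age 2: 0.289 × 2.6 = 0.7514
  age 3: 0.174 × 4.9 = 0.8526
  age 4: 0.103 × 3.5 = 0.3605
  age 5: 0.048 × 2.8 = 0.1344
  age 6: 0.030 × 4.1 = 0.1230
R₀ = 0.0000 + 0.7514 + 0.8526 + 0.3605 + 0.1344 + 0.1230 = 2.2219

2.22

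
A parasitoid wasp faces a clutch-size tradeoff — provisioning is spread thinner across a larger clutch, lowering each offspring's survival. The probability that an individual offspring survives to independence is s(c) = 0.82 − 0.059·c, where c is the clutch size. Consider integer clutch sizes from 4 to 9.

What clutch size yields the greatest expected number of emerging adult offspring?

Expected emerging adult offspring = c × s(c):
  c=4: 4 × 0.584 = 2.336
  c=5: 5 × 0.525 = 2.625
  c=6: 6 × 0.466 = 2.796
  c=7: 7 × 0.407 = 2.849
  c=8: 8 × 0.348 = 2.784
  c=9: 9 × 0.289 = 2.601
Maximum at c = 7 (2.849 emerging adult offspring).

7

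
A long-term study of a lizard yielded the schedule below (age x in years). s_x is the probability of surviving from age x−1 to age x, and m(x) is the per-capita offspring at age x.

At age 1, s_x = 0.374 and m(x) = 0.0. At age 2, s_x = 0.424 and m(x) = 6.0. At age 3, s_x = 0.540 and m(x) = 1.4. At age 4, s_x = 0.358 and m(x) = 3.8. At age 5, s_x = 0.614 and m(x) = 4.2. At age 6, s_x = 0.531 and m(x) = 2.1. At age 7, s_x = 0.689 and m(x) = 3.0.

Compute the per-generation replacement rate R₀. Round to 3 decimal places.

Survivorship from birth: l_x = s_1·s_2·…·s_x.
  l_1 = 0.37400
  l_2 = 0.15858
  l_3 = 0.08563
  l_4 = 0.03066
  l_5 = 0.01882
  l_6 = 0.00999
  l_7 = 0.00689
R₀ = Σ l_x m(x):
  age 1: 0.37400 × 0.0 = 0.0000
  age 2: 0.15858 × 6.0 = 0.9515
  age 3: 0.08563 × 1.4 = 0.1199
  age 4: 0.03066 × 3.8 = 0.1165
  age 5: 0.01882 × 4.2 = 0.0790
  age 6: 0.00999 × 2.1 = 0.0210
  age 7: 0.00689 × 3.0 = 0.0207
R₀ = 0.0000 + 0.9515 + 0.1199 + 0.1165 + 0.0790 + 0.0210 + 0.0207 = 1.3086

1.309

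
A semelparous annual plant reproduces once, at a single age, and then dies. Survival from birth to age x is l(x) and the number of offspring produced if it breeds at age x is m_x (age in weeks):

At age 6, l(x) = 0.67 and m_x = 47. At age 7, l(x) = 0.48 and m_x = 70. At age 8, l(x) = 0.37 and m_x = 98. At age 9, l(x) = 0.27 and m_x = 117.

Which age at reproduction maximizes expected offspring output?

Expected offspring if breeding at age x = l(x) × m_x:
  age 6: 0.67 × 47 = 31.490
  age 7: 0.48 × 70 = 33.600
  age 8: 0.37 × 98 = 36.260
  age 9: 0.27 × 117 = 31.590
Maximum at age 8 (36.260).

8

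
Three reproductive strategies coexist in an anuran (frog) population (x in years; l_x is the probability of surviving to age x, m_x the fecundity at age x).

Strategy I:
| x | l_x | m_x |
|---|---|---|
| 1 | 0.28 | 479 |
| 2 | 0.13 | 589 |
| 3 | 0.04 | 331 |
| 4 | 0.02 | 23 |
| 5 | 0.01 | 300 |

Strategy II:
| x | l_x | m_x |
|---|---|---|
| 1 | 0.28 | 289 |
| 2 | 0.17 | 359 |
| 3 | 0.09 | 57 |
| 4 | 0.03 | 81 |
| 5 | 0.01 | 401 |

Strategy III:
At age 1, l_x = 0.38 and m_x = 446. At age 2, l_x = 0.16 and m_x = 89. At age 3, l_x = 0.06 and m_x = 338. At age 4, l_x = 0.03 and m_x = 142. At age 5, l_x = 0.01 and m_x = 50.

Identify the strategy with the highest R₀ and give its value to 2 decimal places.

Strategy I: R₀ = 0.28×479 + 0.13×589 + 0.04×331 + 0.02×23 + 0.01×300 = 227.3900
Strategy II: R₀ = 0.28×289 + 0.17×359 + 0.09×57 + 0.03×81 + 0.01×401 = 153.5200
Strategy III: R₀ = 0.38×446 + 0.16×89 + 0.06×338 + 0.03×142 + 0.01×50 = 208.7600
Highest R₀: strategy I with 227.3900.

227.39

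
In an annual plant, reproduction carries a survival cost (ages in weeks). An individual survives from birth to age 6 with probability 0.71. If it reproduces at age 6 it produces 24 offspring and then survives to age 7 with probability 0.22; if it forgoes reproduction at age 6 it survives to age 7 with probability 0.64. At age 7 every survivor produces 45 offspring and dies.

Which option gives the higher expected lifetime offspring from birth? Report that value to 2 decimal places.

breed at age 6: R₀ = 0.71 × (24 + 0.22 × 45) = 0.71 × 33.9000 = 24.0690
delay to age 7: R₀ = 0.71 × (0.64 × 45) = 0.71 × 28.8000 = 20.4480
Higher: breed at age 6 (24.0690).

24.07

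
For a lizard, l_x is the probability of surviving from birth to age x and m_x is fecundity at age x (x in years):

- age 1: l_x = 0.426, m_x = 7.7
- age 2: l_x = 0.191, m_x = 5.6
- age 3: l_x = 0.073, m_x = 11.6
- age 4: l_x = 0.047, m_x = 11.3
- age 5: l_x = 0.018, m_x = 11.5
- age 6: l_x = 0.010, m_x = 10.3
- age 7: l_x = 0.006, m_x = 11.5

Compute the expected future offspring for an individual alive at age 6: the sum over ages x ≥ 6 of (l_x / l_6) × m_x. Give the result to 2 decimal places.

l_6 = 0.010. Conditional survival from age 6 to x is l_x / l_6.
  x=6: (0.010/0.010) × 10.3 = 10.3000
  x=7: (0.006/0.010) × 11.5 = 6.9000
Sum = 10.3000 + 6.9000 = 17.2000

17.20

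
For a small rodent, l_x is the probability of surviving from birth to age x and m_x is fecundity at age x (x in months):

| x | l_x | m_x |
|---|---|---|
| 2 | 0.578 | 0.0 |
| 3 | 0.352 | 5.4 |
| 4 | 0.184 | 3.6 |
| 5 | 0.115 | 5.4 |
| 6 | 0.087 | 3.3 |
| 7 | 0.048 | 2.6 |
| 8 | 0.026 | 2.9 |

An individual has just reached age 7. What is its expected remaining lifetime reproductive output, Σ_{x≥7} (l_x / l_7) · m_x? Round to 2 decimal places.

l_7 = 0.048. Conditional survival from age 7 to x is l_x / l_7.
  x=7: (0.048/0.048) × 2.6 = 2.6000
  x=8: (0.026/0.048) × 2.9 = 1.5708
Sum = 2.6000 + 1.5708 = 4.1708

4.17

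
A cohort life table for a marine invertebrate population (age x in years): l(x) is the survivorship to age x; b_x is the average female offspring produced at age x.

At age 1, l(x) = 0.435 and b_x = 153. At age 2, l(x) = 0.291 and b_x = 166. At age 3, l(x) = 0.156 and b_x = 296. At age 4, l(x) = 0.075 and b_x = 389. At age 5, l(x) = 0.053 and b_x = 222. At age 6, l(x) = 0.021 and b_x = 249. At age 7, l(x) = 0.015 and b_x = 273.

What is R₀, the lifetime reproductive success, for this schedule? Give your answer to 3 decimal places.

R₀ = Σ l(x) b_x:
  age 1: 0.435 × 153 = 66.5550
  age 2: 0.291 × 166 = 48.3060
  age 3: 0.156 × 296 = 46.1760
  age 4: 0.075 × 389 = 29.1750
  age 5: 0.053 × 222 = 11.7660
  age 6: 0.021 × 249 = 5.2290
  age 7: 0.015 × 273 = 4.0950
R₀ = 66.5550 + 48.3060 + 46.1760 + 29.1750 + 11.7660 + 5.2290 + 4.0950 = 211.3020

211.302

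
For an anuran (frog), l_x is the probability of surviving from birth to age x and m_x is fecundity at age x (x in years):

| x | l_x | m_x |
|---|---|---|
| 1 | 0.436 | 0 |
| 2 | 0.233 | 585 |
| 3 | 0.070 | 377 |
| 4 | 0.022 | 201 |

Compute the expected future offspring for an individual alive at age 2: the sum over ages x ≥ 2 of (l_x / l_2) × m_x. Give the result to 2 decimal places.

717.24

l_2 = 0.233. Conditional survival from age 2 to x is l_x / l_2.
  x=2: (0.233/0.233) × 585 = 585.0000
  x=3: (0.070/0.233) × 377 = 113.2618
  x=4: (0.022/0.233) × 201 = 18.9785
Sum = 585.0000 + 113.2618 + 18.9785 = 717.2403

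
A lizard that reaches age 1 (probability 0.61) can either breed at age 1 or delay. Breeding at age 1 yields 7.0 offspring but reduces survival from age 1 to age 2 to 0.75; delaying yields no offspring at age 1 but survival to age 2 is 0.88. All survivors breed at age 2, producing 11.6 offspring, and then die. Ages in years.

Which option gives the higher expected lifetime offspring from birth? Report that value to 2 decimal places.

9.58

breed at age 1: R₀ = 0.61 × (7.0 + 0.75 × 11.6) = 0.61 × 15.7000 = 9.5770
delay to age 2: R₀ = 0.61 × (0.88 × 11.6) = 0.61 × 10.2080 = 6.2269
Higher: breed at age 1 (9.5770).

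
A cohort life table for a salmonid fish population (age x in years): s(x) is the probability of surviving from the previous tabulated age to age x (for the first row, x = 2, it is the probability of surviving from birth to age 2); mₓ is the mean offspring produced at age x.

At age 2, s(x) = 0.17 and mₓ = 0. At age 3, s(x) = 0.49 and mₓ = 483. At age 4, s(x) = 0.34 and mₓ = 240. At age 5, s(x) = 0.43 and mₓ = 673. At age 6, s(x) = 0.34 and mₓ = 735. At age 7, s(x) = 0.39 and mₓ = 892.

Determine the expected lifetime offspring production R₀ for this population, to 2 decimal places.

Survivorship from birth: l_x = s_2·s_3·…·s_x.
  l_2 = 0.17000
  l_3 = 0.08330
  l_4 = 0.02832
  l_5 = 0.01218
  l_6 = 0.00414
  l_7 = 0.00161
R₀ = Σ l_x mₓ:
  age 2: 0.17000 × 0 = 0.0000
  age 3: 0.08330 × 483 = 40.2339
  age 4: 0.02832 × 240 = 6.7968
  age 5: 0.01218 × 673 = 8.1971
  age 6: 0.00414 × 735 = 3.0429
  age 7: 0.00161 × 892 = 1.4361
R₀ = 0.0000 + 40.2339 + 6.7968 + 8.1971 + 3.0429 + 1.4361 = 59.7069

59.71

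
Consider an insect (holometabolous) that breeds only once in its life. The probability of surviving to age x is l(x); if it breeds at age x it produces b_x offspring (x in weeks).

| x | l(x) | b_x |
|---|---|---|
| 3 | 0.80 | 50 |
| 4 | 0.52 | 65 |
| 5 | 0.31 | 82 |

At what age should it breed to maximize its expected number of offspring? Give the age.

Expected offspring if breeding at age x = l(x) × b_x:
  age 3: 0.80 × 50 = 40.000
  age 4: 0.52 × 65 = 33.800
  age 5: 0.31 × 82 = 25.420
Maximum at age 3 (40.000).

3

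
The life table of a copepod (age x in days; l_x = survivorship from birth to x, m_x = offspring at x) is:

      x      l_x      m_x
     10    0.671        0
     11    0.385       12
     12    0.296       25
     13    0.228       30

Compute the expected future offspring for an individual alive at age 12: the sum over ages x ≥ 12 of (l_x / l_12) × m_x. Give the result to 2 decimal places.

48.11

l_12 = 0.296. Conditional survival from age 12 to x is l_x / l_12.
  x=12: (0.296/0.296) × 25 = 25.0000
  x=13: (0.228/0.296) × 30 = 23.1081
Sum = 25.0000 + 23.1081 = 48.1081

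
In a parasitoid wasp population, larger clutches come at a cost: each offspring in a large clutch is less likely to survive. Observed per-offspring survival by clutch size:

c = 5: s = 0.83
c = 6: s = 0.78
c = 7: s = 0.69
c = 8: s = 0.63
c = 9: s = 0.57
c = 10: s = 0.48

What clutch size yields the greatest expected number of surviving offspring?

Expected surviving offspring = c × s(c):
  c=5: 5 × 0.83 = 4.150
  c=6: 6 × 0.78 = 4.680
  c=7: 7 × 0.69 = 4.830
  c=8: 8 × 0.63 = 5.040
  c=9: 9 × 0.57 = 5.130
  c=10: 10 × 0.48 = 4.800
Maximum at c = 9 (5.130 surviving offspring).

9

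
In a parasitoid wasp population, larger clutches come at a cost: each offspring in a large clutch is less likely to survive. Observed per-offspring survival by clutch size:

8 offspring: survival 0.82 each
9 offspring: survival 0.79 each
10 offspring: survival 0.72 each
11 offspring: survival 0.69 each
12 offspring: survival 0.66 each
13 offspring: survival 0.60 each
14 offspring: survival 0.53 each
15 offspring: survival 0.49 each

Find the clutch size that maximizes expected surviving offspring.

Expected surviving offspring = c × s(c):
  c=8: 8 × 0.82 = 6.560
  c=9: 9 × 0.79 = 7.110
  c=10: 10 × 0.72 = 7.200
  c=11: 11 × 0.69 = 7.590
  c=12: 12 × 0.66 = 7.920
  c=13: 13 × 0.60 = 7.800
  c=14: 14 × 0.53 = 7.420
  c=15: 15 × 0.49 = 7.350
Maximum at c = 12 (7.920 surviving offspring).

12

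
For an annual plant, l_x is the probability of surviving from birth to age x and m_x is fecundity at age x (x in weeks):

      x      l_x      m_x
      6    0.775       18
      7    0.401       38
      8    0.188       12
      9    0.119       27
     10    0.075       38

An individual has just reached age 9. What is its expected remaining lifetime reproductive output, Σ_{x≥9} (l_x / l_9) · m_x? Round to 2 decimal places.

l_9 = 0.119. Conditional survival from age 9 to x is l_x / l_9.
  x=9: (0.119/0.119) × 27 = 27.0000
  x=10: (0.075/0.119) × 38 = 23.9496
Sum = 27.0000 + 23.9496 = 50.9496

50.95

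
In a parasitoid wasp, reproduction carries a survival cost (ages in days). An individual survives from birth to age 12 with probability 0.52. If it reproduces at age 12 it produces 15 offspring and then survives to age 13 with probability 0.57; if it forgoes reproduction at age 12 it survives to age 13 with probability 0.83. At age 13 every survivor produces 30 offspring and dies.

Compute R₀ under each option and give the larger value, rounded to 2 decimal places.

breed at age 12: R₀ = 0.52 × (15 + 0.57 × 30) = 0.52 × 32.1000 = 16.6920
delay to age 13: R₀ = 0.52 × (0.83 × 30) = 0.52 × 24.9000 = 12.9480
Higher: breed at age 12 (16.6920).

16.69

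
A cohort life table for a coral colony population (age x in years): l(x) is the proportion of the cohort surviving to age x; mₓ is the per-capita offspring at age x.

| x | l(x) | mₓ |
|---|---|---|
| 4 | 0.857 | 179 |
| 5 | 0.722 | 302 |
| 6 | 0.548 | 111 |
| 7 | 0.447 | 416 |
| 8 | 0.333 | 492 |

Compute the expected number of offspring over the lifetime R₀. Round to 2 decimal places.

782.06

R₀ = Σ l(x) mₓ:
  age 4: 0.857 × 179 = 153.4030
  age 5: 0.722 × 302 = 218.0440
  age 6: 0.548 × 111 = 60.8280
  age 7: 0.447 × 416 = 185.9520
  age 8: 0.333 × 492 = 163.8360
R₀ = 153.4030 + 218.0440 + 60.8280 + 185.9520 + 163.8360 = 782.0630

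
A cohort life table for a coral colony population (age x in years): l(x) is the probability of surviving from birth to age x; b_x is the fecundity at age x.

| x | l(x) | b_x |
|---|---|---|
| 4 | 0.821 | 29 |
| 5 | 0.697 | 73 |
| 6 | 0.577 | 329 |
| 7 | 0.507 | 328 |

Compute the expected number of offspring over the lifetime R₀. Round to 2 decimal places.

R₀ = Σ l(x) b_x:
  age 4: 0.821 × 29 = 23.8090
  age 5: 0.697 × 73 = 50.8810
  age 6: 0.577 × 329 = 189.8330
  age 7: 0.507 × 328 = 166.2960
R₀ = 23.8090 + 50.8810 + 189.8330 + 166.2960 = 430.8190

430.82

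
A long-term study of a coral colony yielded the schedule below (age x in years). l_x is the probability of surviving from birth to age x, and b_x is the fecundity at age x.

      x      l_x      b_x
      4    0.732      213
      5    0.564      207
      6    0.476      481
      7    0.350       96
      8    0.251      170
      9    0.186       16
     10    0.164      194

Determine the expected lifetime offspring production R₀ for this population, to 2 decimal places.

612.68

R₀ = Σ l_x b_x:
  age 4: 0.732 × 213 = 155.9160
  age 5: 0.564 × 207 = 116.7480
  age 6: 0.476 × 481 = 228.9560
  age 7: 0.350 × 96 = 33.6000
  age 8: 0.251 × 170 = 42.6700
  age 9: 0.186 × 16 = 2.9760
  age 10: 0.164 × 194 = 31.8160
R₀ = 155.9160 + 116.7480 + 228.9560 + 33.6000 + 42.6700 + 2.9760 + 31.8160 = 612.6820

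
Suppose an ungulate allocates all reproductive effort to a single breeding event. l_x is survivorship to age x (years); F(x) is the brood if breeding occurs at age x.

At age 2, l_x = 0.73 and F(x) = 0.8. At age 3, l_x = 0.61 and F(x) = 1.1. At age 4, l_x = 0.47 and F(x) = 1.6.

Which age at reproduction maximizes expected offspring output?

Expected offspring if breeding at age x = l_x × F(x):
  age 2: 0.73 × 0.8 = 0.584
  age 3: 0.61 × 1.1 = 0.671
  age 4: 0.47 × 1.6 = 0.752
Maximum at age 4 (0.752).

4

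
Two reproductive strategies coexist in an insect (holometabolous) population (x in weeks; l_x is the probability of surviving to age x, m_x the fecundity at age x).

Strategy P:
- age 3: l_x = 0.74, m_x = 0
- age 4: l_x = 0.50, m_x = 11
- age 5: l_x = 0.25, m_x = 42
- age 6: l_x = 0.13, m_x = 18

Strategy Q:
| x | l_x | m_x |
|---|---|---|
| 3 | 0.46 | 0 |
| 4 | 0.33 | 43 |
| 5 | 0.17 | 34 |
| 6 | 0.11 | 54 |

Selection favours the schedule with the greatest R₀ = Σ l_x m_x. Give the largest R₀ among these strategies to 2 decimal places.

Strategy P: R₀ = 0.74×0 + 0.50×11 + 0.25×42 + 0.13×18 = 18.3400
Strategy Q: R₀ = 0.46×0 + 0.33×43 + 0.17×34 + 0.11×54 = 25.9100
Highest R₀: strategy Q with 25.9100.

25.91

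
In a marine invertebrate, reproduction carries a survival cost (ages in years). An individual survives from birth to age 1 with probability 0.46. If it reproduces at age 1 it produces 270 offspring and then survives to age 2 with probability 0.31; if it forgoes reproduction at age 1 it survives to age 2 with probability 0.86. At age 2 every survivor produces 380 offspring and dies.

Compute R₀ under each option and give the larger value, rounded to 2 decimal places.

breed at age 1: R₀ = 0.46 × (270 + 0.31 × 380) = 0.46 × 387.8000 = 178.3880
delay to age 2: R₀ = 0.46 × (0.86 × 380) = 0.46 × 326.8000 = 150.3280
Higher: breed at age 1 (178.3880).

178.39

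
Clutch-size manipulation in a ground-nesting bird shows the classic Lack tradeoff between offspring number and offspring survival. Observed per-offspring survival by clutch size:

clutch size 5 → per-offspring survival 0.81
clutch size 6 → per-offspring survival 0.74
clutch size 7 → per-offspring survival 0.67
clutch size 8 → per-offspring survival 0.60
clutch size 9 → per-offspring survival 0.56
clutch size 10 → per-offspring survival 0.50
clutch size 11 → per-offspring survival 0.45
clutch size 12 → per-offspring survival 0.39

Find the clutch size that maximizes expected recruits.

Expected recruits = c × s(c):
  c=5: 5 × 0.81 = 4.050
  c=6: 6 × 0.74 = 4.440
  c=7: 7 × 0.67 = 4.690
  c=8: 8 × 0.60 = 4.800
  c=9: 9 × 0.56 = 5.040
  c=10: 10 × 0.50 = 5.000
  c=11: 11 × 0.45 = 4.950
  c=12: 12 × 0.39 = 4.680
Maximum at c = 9 (5.040 recruits).

9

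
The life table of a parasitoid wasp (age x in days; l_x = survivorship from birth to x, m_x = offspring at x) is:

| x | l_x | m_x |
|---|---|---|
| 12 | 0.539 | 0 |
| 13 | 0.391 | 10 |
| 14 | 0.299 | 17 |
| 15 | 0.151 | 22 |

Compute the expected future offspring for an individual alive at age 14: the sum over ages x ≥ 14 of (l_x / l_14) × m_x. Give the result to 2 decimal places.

l_14 = 0.299. Conditional survival from age 14 to x is l_x / l_14.
  x=14: (0.299/0.299) × 17 = 17.0000
  x=15: (0.151/0.299) × 22 = 11.1104
Sum = 17.0000 + 11.1104 = 28.1104

28.11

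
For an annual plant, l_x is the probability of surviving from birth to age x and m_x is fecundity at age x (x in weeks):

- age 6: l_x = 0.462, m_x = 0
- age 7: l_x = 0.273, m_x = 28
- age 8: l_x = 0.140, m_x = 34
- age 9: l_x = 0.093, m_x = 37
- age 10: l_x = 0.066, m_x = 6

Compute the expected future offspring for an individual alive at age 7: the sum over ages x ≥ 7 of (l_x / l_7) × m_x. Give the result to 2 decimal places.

59.49

l_7 = 0.273. Conditional survival from age 7 to x is l_x / l_7.
  x=7: (0.273/0.273) × 28 = 28.0000
  x=8: (0.140/0.273) × 34 = 17.4359
  x=9: (0.093/0.273) × 37 = 12.6044
  x=10: (0.066/0.273) × 6 = 1.4505
Sum = 28.0000 + 17.4359 + 12.6044 + 1.4505 = 59.4908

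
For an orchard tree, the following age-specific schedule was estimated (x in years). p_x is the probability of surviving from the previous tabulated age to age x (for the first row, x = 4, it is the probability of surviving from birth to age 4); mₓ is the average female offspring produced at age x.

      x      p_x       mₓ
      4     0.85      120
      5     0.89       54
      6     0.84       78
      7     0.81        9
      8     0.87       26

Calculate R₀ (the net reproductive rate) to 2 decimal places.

Survivorship from birth: l_x = p_4·p_5·…·p_x.
  l_4 = 0.85000
  l_5 = 0.75650
  l_6 = 0.63546
  l_7 = 0.51472
  l_8 = 0.44781
R₀ = Σ l_x mₓ:
  age 4: 0.85000 × 120 = 102.0000
  age 5: 0.75650 × 54 = 40.8510
  age 6: 0.63546 × 78 = 49.5659
  age 7: 0.51472 × 9 = 4.6325
  age 8: 0.44781 × 26 = 11.6431
R₀ = 102.0000 + 40.8510 + 49.5659 + 4.6325 + 11.6431 = 208.6924

208.69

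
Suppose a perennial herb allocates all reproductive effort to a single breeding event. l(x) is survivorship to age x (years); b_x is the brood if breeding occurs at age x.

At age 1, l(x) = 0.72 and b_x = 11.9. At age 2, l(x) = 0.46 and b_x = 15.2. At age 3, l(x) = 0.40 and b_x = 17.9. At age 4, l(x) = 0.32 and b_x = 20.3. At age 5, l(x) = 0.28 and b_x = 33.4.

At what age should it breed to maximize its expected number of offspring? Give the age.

Expected offspring if breeding at age x = l(x) × b_x:
  age 1: 0.72 × 11.9 = 8.568
  age 2: 0.46 × 15.2 = 6.992
  age 3: 0.40 × 17.9 = 7.160
  age 4: 0.32 × 20.3 = 6.496
  age 5: 0.28 × 33.4 = 9.352
Maximum at age 5 (9.352).

5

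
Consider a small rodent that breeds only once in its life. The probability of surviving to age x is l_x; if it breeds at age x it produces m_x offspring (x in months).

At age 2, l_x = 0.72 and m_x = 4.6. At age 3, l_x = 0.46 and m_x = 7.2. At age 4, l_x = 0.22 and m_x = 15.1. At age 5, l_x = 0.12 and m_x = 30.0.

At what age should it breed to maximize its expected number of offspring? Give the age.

5

Expected offspring if breeding at age x = l_x × m_x:
  age 2: 0.72 × 4.6 = 3.312
  age 3: 0.46 × 7.2 = 3.312
  age 4: 0.22 × 15.1 = 3.322
  age 5: 0.12 × 30.0 = 3.600
Maximum at age 5 (3.600).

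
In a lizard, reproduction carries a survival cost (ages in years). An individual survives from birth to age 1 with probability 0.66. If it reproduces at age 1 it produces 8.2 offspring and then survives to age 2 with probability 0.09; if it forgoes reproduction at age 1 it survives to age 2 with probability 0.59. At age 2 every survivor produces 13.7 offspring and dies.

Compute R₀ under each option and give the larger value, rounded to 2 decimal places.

breed at age 1: R₀ = 0.66 × (8.2 + 0.09 × 13.7) = 0.66 × 9.4330 = 6.2258
delay to age 2: R₀ = 0.66 × (0.59 × 13.7) = 0.66 × 8.0830 = 5.3348
Higher: breed at age 1 (6.2258).

6.23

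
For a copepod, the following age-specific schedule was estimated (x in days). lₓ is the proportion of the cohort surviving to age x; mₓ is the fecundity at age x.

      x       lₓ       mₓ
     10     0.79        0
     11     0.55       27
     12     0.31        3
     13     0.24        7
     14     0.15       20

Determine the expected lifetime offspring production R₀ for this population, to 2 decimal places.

20.46

R₀ = Σ lₓ mₓ:
  age 10: 0.79 × 0 = 0.0000
  age 11: 0.55 × 27 = 14.8500
  age 12: 0.31 × 3 = 0.9300
  age 13: 0.24 × 7 = 1.6800
  age 14: 0.15 × 20 = 3.0000
R₀ = 0.0000 + 14.8500 + 0.9300 + 1.6800 + 3.0000 = 20.4600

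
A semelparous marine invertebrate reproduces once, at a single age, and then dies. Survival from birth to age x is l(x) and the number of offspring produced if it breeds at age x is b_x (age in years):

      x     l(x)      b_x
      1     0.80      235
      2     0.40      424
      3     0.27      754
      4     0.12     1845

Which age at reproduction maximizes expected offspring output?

Expected offspring if breeding at age x = l(x) × b_x:
  age 1: 0.80 × 235 = 188.000
  age 2: 0.40 × 424 = 169.600
  age 3: 0.27 × 754 = 203.580
  age 4: 0.12 × 1845 = 221.400
Maximum at age 4 (221.400).

4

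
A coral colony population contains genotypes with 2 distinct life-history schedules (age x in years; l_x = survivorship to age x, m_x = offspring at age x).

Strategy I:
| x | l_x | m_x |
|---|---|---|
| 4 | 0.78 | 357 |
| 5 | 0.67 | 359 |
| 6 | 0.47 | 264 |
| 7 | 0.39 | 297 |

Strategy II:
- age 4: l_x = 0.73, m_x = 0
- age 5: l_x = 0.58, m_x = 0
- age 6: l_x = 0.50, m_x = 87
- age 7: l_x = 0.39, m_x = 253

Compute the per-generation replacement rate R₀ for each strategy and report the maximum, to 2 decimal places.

Strategy I: R₀ = 0.78×357 + 0.67×359 + 0.47×264 + 0.39×297 = 758.9000
Strategy II: R₀ = 0.73×0 + 0.58×0 + 0.50×87 + 0.39×253 = 142.1700
Highest R₀: strategy I with 758.9000.

758.90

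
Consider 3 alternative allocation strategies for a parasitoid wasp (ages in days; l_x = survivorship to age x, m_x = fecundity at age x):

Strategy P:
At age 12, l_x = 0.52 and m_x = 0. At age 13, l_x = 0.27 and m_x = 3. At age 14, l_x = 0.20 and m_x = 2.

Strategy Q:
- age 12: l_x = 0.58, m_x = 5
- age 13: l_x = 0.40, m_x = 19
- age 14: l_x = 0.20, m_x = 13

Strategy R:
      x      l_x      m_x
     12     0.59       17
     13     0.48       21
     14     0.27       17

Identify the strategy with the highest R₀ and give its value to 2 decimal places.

24.70

Strategy P: R₀ = 0.52×0 + 0.27×3 + 0.20×2 = 1.2100
Strategy Q: R₀ = 0.58×5 + 0.40×19 + 0.20×13 = 13.1000
Strategy R: R₀ = 0.59×17 + 0.48×21 + 0.27×17 = 24.7000
Highest R₀: strategy R with 24.7000.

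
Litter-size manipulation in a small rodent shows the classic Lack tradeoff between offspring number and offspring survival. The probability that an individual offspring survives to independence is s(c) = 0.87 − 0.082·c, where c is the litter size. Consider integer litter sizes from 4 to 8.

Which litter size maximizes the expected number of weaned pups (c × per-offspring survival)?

Expected weaned pups = c × s(c):
  c=4: 4 × 0.542 = 2.168
  c=5: 5 × 0.460 = 2.300
  c=6: 6 × 0.378 = 2.268
  c=7: 7 × 0.296 = 2.072
  c=8: 8 × 0.214 = 1.712
Maximum at c = 5 (2.300 weaned pups).

5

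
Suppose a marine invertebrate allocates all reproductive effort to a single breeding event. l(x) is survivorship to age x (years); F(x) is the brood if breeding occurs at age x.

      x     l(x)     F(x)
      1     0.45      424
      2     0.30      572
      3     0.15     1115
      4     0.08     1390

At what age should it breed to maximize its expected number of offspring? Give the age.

1

Expected offspring if breeding at age x = l(x) × F(x):
  age 1: 0.45 × 424 = 190.800
  age 2: 0.30 × 572 = 171.600
  age 3: 0.15 × 1115 = 167.250
  age 4: 0.08 × 1390 = 111.200
Maximum at age 1 (190.800).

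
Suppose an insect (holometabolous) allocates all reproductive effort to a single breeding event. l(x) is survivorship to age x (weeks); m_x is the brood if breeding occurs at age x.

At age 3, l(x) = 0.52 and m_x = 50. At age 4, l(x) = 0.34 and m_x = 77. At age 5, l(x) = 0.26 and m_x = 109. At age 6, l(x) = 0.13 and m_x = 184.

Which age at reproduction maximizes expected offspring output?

Expected offspring if breeding at age x = l(x) × m_x:
  age 3: 0.52 × 50 = 26.000
  age 4: 0.34 × 77 = 26.180
  age 5: 0.26 × 109 = 28.340
  age 6: 0.13 × 184 = 23.920
Maximum at age 5 (28.340).

5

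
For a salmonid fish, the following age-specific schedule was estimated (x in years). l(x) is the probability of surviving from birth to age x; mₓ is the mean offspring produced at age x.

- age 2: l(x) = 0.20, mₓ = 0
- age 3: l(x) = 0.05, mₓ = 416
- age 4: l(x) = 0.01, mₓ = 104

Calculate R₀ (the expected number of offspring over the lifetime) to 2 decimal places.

R₀ = Σ l(x) mₓ:
  age 2: 0.20 × 0 = 0.0000
  age 3: 0.05 × 416 = 20.8000
  age 4: 0.01 × 104 = 1.0400
R₀ = 0.0000 + 20.8000 + 1.0400 = 21.8400

21.84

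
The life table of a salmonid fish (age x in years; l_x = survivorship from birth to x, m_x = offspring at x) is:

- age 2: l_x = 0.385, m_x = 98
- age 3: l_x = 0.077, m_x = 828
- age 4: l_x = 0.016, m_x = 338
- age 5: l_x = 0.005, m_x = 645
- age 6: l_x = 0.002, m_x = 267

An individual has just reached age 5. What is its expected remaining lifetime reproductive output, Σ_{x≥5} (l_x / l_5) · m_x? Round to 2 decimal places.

751.80

l_5 = 0.005. Conditional survival from age 5 to x is l_x / l_5.
  x=5: (0.005/0.005) × 645 = 645.0000
  x=6: (0.002/0.005) × 267 = 106.8000
Sum = 645.0000 + 106.8000 = 751.8000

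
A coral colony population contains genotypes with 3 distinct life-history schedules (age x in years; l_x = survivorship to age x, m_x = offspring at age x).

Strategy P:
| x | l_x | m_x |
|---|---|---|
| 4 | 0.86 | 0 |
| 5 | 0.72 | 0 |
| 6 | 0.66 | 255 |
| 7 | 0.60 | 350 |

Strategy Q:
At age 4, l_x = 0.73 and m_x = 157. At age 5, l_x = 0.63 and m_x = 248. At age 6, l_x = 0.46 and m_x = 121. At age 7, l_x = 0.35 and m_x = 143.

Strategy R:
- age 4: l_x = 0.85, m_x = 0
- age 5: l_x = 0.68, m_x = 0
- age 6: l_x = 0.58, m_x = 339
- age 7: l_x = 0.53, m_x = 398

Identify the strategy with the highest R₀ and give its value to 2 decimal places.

Strategy P: R₀ = 0.86×0 + 0.72×0 + 0.66×255 + 0.60×350 = 378.3000
Strategy Q: R₀ = 0.73×157 + 0.63×248 + 0.46×121 + 0.35×143 = 376.5600
Strategy R: R₀ = 0.85×0 + 0.68×0 + 0.58×339 + 0.53×398 = 407.5600
Highest R₀: strategy R with 407.5600.

407.56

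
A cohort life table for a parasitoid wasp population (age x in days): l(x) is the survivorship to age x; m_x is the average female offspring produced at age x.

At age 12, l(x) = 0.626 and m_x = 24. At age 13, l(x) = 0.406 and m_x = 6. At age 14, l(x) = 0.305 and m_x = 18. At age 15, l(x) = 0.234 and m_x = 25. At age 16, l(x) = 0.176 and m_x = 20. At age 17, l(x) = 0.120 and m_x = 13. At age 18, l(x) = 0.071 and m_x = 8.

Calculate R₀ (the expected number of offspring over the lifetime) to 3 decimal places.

34.448

R₀ = Σ l(x) m_x:
  age 12: 0.626 × 24 = 15.0240
  age 13: 0.406 × 6 = 2.4360
  age 14: 0.305 × 18 = 5.4900
  age 15: 0.234 × 25 = 5.8500
  age 16: 0.176 × 20 = 3.5200
  age 17: 0.120 × 13 = 1.5600
  age 18: 0.071 × 8 = 0.5680
R₀ = 15.0240 + 2.4360 + 5.4900 + 5.8500 + 3.5200 + 1.5600 + 0.5680 = 34.4480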